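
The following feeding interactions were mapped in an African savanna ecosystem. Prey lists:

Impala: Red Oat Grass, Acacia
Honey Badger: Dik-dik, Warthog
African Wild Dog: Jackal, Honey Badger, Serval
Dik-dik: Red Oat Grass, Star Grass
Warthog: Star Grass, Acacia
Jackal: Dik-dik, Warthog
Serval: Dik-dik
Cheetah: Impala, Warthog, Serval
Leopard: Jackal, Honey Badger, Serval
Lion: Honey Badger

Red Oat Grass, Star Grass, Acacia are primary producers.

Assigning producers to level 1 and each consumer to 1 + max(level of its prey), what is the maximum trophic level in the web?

4

Producers (level 1): Red Oat Grass, Star Grass, Acacia.
Red Oat Grass → Dik-dik → Serval → African Wild Dog gives African Wild Dog level 4.
No species has a prey at level 4, so no species reaches level 5.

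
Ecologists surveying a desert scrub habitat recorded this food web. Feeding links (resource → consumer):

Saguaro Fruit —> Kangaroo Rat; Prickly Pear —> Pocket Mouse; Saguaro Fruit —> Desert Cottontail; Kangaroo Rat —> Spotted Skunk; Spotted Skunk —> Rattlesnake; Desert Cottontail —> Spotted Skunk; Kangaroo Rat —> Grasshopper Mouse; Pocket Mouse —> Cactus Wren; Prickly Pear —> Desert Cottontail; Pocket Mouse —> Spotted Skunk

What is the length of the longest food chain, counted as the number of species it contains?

One longest chain: Prickly Pear → Desert Cottontail → Spotted Skunk → Rattlesnake.
It has 4 species and 3 links.

4 species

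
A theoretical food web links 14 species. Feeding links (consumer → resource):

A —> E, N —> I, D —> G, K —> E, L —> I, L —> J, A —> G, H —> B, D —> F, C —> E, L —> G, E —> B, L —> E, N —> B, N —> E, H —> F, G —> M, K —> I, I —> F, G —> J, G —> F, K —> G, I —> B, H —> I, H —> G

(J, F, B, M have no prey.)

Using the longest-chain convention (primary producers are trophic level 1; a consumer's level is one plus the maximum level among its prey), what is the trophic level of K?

F is a producer → level 1.
I eats F (level 1); other prey at levels: B 1 → level 2.
K eats I (level 2); other prey at levels: E 2, G 2 → level 3.

Trophic level 3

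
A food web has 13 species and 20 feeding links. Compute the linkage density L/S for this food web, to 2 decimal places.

There are L = 20 links among S = 13 species.
L/S = 20/13 = 1.5385 ≈ 1.54.

L/S = 1.54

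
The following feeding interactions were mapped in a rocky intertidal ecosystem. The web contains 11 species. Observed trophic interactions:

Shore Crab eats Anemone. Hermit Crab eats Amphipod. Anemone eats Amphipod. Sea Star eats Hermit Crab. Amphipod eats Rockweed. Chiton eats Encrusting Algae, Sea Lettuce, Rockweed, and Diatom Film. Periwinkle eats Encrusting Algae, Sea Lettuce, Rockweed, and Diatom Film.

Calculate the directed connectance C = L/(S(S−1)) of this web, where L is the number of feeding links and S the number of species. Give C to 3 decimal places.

The web has S = 11 species and L = 13 feeding links.
C = L / (S(S−1)) = 13 / 110 = 0.1182 ≈ 0.118.

C = 0.118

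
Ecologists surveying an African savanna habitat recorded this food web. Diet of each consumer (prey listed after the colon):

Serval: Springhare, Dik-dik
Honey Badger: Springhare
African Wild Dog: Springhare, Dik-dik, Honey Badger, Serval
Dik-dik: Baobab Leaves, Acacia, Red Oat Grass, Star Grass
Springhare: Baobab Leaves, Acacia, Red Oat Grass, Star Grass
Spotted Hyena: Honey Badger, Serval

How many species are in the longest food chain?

4 species

One longest chain: Baobab Leaves → Springhare → Honey Badger → Spotted Hyena.
It has 4 species and 3 links.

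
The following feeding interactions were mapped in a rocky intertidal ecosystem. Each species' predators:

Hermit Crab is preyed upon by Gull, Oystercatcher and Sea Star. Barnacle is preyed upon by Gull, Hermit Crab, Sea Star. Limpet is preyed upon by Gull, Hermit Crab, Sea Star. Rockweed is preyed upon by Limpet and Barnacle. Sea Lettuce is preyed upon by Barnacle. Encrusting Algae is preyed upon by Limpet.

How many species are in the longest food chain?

One longest chain: Rockweed → Barnacle → Hermit Crab → Sea Star.
It has 4 species and 3 links.

4 species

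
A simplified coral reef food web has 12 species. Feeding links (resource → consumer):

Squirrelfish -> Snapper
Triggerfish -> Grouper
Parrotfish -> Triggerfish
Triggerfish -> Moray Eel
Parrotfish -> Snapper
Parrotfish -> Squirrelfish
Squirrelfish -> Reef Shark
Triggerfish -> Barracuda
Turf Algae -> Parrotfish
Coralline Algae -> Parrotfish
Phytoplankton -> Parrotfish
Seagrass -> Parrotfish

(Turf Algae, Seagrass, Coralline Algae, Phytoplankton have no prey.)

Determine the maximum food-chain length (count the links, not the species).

One longest chain: Turf Algae → Parrotfish → Squirrelfish → Snapper.
It has 4 species and 3 links.

3 links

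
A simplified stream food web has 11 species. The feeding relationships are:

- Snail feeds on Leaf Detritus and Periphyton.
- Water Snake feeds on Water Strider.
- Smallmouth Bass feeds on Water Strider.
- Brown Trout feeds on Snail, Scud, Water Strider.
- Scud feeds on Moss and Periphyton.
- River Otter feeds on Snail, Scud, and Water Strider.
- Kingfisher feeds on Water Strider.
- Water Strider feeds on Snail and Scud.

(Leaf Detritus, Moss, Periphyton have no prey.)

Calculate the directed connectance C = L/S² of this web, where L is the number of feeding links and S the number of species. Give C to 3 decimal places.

C = 0.124

The web has S = 11 species and L = 15 feeding links.
C = L / S² = 15 / 121 = 0.1240 ≈ 0.124.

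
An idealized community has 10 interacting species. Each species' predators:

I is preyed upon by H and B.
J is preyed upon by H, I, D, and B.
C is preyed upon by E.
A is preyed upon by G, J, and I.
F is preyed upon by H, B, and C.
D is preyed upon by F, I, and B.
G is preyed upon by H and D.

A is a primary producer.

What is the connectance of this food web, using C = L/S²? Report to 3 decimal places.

C = 0.180

The web has S = 10 species and L = 18 feeding links.
C = L / S² = 18 / 100 = 0.1800 ≈ 0.180.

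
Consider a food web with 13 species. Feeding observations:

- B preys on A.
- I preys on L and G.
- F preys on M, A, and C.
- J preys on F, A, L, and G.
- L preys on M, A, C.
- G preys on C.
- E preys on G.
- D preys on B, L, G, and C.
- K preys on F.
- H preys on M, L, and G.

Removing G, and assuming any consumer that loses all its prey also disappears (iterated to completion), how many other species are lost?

Remove G.
Round 1: E (all prey gone) → extinct.
No further losses. Total secondary extinctions: 1.

1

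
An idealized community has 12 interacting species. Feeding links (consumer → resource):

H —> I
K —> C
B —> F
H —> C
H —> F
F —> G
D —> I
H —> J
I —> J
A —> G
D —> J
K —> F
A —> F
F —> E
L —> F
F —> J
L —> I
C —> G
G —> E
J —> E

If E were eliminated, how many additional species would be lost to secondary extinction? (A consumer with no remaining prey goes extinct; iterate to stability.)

11

Remove E.
Round 1: J (all prey gone), G (all prey gone) → extinct.
Round 2: I (all prey gone), F (all prey gone), C (all prey gone) → extinct.
Round 3: H (all prey gone), A (all prey gone), D (all prey gone), B (all prey gone), L (all prey gone), K (all prey gone) → extinct.
No further losses. Total secondary extinctions: 11.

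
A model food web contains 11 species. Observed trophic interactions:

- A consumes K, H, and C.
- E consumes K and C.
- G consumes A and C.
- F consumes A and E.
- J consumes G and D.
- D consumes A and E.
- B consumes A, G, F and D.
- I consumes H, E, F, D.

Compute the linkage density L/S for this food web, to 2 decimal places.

L/S = 1.91

There are L = 21 links among S = 11 species.
L/S = 21/11 = 1.9091 ≈ 1.91.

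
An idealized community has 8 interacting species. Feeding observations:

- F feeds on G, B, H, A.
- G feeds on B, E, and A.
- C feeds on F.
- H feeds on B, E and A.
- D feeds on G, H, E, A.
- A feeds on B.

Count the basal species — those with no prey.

Basal species (no prey listed): B, E.
Count: 2.

2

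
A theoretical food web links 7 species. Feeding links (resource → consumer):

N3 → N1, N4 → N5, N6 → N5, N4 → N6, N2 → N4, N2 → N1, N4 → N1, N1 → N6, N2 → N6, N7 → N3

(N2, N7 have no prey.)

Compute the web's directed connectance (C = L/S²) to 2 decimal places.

C = 0.20

The web has S = 7 species and L = 10 feeding links.
C = L / S² = 10 / 49 = 0.2041 ≈ 0.20.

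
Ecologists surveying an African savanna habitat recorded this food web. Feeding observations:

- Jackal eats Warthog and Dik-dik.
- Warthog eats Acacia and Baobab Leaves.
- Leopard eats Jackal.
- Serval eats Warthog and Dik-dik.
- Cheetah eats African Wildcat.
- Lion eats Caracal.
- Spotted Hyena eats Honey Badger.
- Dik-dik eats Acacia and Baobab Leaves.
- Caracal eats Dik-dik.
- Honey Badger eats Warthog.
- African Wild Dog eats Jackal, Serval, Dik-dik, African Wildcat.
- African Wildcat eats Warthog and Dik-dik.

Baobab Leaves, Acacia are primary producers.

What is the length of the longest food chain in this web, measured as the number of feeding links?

3 links

One longest chain: Baobab Leaves → Dik-dik → Caracal → Lion.
It has 4 species and 3 links.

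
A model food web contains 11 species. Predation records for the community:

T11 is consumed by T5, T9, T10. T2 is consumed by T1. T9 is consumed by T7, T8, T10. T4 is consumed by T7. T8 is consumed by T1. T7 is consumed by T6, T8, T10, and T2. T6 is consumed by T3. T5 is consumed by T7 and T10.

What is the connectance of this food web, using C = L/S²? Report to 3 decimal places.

C = 0.132

The web has S = 11 species and L = 16 feeding links.
C = L / S² = 16 / 121 = 0.1322 ≈ 0.132.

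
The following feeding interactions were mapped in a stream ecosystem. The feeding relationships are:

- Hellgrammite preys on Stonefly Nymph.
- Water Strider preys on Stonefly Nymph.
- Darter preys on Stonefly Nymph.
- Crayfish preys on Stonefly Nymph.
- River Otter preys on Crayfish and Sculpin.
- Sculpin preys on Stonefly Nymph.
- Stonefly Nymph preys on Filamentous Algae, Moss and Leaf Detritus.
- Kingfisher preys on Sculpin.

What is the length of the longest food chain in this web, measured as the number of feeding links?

One longest chain: Moss → Stonefly Nymph → Crayfish → River Otter.
It has 4 species and 3 links.

3 links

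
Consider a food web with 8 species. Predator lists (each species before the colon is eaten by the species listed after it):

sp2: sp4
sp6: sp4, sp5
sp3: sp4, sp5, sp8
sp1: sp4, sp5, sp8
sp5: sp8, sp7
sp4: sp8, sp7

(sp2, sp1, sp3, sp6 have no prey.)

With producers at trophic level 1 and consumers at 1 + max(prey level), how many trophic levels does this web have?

Producers (level 1): sp2, sp1, sp3, sp6.
sp2 → sp4 → sp7 gives sp7 level 3.
No species has a prey at level 3, so no species reaches level 4.

3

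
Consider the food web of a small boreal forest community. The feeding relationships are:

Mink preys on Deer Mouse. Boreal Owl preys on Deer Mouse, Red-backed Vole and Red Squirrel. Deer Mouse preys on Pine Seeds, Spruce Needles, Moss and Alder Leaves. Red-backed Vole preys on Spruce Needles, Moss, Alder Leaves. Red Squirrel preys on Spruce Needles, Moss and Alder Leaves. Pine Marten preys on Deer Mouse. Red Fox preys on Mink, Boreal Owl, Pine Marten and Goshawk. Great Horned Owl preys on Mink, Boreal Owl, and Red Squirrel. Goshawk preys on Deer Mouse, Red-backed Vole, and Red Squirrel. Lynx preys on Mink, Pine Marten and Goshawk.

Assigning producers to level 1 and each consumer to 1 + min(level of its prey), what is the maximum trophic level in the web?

Producers (level 1): Alder Leaves, Pine Seeds, Spruce Needles, Moss.
Following each consumer down to its lowest-level prey: Alder Leaves → Red-backed Vole → Goshawk → Red Fox (levels 1 through 4).
All prey of Red Fox (Goshawk 3, Pine Marten 3, Mink 3, Boreal Owl 3) are at level 3 or above, so Red Fox is at level 1 + 3 = 4.
Every consumer has at least one prey at level 3 or below, so none exceeds level 4.

4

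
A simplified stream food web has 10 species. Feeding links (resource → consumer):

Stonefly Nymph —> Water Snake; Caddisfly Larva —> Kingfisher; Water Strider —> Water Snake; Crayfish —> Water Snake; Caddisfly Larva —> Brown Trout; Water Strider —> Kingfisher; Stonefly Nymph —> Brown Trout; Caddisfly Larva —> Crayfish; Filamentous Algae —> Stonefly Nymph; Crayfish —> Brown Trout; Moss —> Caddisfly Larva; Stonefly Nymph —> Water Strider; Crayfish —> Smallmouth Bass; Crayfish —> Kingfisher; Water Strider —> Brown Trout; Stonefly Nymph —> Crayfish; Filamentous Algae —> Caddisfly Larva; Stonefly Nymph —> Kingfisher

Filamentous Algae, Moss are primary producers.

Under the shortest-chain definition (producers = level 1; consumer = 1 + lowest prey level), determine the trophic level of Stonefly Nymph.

Filamentous Algae is a producer → level 1.
Stonefly Nymph eats Filamentous Algae → level 2.

Trophic level 2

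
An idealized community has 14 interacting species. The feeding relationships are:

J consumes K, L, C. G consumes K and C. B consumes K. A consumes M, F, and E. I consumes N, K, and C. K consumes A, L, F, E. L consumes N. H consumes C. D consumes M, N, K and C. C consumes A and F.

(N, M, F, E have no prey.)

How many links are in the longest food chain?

One longest chain: M → A → C → J.
It has 4 species and 3 links.

3 links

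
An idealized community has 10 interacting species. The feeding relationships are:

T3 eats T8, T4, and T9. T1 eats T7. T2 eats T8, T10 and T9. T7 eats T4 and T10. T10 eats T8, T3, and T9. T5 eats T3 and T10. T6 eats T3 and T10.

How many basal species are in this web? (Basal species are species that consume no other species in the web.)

3

Basal species (no prey listed): T9, T8, T4.
Count: 3.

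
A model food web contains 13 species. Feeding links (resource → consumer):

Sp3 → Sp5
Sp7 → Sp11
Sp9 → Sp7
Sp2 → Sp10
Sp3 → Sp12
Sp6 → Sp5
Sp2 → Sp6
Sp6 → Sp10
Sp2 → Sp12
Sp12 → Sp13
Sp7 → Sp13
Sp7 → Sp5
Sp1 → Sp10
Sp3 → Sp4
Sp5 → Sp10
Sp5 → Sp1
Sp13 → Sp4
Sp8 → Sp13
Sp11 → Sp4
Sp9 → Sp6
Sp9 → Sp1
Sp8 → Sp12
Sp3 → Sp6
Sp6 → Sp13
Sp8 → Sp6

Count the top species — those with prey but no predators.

Top species (has prey, but nothing eats it): Sp4, Sp10.
Count: 2.

2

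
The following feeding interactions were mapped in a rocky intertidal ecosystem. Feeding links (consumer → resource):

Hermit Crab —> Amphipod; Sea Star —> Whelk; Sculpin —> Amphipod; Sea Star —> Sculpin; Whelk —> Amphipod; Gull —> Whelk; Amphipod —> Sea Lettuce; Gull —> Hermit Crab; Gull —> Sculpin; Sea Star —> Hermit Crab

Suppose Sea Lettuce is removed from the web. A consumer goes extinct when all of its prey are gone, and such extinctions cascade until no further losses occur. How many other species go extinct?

Remove Sea Lettuce.
Round 1: Amphipod (all prey gone) → extinct.
Round 2: Hermit Crab (all prey gone), Sculpin (all prey gone), Whelk (all prey gone) → extinct.
Round 3: Gull (all prey gone), Sea Star (all prey gone) → extinct.
No further losses. Total secondary extinctions: 6.

6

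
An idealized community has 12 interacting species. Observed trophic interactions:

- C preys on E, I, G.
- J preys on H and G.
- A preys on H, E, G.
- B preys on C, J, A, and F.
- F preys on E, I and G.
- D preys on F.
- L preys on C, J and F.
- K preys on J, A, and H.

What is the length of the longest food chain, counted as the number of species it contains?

3 species

One longest chain: H → J → L.
It has 3 species and 2 links.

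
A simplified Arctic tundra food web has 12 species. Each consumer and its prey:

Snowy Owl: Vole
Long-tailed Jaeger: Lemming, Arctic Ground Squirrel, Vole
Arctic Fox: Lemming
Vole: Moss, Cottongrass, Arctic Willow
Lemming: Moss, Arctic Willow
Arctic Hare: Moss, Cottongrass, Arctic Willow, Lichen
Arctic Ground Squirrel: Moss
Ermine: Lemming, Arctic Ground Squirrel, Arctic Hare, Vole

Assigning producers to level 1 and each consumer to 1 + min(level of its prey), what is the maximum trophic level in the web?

3

Producers (level 1): Moss, Cottongrass, Arctic Willow, Lichen.
Following each consumer down to its lowest-level prey: Moss → Lemming → Arctic Fox (levels 1 through 3).
All prey of Arctic Fox (Lemming 2) are at level 2 or above, so Arctic Fox is at level 1 + 2 = 3.
Every consumer has at least one prey at level 2 or below, so none exceeds level 3.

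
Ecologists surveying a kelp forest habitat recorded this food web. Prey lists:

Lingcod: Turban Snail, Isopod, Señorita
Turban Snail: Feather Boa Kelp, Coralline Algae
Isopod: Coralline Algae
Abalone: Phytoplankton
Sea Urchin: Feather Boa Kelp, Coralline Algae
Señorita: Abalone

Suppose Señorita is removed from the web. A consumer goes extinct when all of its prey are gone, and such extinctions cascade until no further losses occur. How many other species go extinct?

0

Remove Señorita.
Every predator of it retains at least one other prey: Lingcod still has Turban Snail, Isopod.
No consumer loses all prey, so no secondary extinctions occur.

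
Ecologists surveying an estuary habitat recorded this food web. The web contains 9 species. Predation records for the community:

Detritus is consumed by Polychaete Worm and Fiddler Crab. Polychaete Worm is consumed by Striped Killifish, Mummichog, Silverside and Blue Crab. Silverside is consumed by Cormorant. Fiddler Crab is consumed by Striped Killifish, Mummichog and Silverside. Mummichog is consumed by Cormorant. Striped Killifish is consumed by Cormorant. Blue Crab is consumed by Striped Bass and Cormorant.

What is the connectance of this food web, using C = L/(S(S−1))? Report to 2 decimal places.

C = 0.19

The web has S = 9 species and L = 14 feeding links.
C = L / (S(S−1)) = 14 / 72 = 0.1944 ≈ 0.19.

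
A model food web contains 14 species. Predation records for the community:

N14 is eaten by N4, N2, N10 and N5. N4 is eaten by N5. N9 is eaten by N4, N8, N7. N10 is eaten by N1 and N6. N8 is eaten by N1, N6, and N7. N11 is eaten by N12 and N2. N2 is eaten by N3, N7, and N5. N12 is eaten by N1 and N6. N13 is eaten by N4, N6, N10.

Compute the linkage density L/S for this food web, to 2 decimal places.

There are L = 23 links among S = 14 species.
L/S = 23/14 = 1.6429 ≈ 1.64.

L/S = 1.64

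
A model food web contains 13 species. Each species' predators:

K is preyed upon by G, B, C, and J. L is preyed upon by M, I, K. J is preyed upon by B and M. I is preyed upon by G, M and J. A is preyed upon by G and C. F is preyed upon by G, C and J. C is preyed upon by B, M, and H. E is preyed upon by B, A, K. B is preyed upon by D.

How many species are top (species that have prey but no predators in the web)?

Top species (has prey, but nothing eats it): G, M, H, D.
Count: 4.

4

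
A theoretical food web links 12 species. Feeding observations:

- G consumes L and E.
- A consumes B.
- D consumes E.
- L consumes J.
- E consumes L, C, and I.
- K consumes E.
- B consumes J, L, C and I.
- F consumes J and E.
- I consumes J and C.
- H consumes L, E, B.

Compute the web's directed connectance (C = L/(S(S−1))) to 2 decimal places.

C = 0.15

The web has S = 12 species and L = 20 feeding links.
C = L / (S(S−1)) = 20 / 132 = 0.1515 ≈ 0.15.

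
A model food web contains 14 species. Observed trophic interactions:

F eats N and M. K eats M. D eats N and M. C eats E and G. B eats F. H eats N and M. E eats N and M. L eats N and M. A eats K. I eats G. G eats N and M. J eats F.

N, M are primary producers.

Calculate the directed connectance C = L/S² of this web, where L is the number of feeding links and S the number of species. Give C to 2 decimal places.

The web has S = 14 species and L = 19 feeding links.
C = L / S² = 19 / 196 = 0.0969 ≈ 0.10.

C = 0.10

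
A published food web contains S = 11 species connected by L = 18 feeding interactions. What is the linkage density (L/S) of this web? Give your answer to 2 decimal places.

There are L = 18 links among S = 11 species.
L/S = 18/11 = 1.6364 ≈ 1.64.

L/S = 1.64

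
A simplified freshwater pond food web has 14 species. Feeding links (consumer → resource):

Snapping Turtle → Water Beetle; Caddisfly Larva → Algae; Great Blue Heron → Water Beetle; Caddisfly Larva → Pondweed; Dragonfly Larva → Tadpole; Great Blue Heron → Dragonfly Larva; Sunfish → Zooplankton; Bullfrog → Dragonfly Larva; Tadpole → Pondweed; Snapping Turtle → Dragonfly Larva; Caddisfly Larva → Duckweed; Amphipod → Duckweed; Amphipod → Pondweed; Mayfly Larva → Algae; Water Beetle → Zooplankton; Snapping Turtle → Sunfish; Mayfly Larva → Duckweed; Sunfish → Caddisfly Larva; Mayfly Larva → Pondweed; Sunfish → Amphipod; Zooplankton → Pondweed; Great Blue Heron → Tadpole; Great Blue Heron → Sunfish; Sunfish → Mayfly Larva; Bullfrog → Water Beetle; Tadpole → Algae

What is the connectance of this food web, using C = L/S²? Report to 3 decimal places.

The web has S = 14 species and L = 26 feeding links.
C = L / S² = 26 / 196 = 0.1327 ≈ 0.133.

C = 0.133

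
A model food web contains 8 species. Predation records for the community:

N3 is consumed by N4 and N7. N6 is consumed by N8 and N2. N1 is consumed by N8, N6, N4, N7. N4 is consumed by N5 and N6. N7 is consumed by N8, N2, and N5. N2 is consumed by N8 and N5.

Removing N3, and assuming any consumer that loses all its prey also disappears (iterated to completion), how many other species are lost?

0

Remove N3.
Every predator of it retains at least one other prey: N4 still has N1; N7 still has N1.
No consumer loses all prey, so no secondary extinctions occur.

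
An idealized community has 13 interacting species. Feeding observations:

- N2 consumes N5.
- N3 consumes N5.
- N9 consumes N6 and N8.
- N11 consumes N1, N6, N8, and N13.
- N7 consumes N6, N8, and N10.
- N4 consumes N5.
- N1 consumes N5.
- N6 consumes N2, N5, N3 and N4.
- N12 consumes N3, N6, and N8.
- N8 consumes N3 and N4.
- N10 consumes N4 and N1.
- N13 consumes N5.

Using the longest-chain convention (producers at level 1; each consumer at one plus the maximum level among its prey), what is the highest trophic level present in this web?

4

Producers (level 1): N5.
N5 → N3 → N8 → N11 gives N11 level 4.
No species has a prey at level 4, so no species reaches level 5.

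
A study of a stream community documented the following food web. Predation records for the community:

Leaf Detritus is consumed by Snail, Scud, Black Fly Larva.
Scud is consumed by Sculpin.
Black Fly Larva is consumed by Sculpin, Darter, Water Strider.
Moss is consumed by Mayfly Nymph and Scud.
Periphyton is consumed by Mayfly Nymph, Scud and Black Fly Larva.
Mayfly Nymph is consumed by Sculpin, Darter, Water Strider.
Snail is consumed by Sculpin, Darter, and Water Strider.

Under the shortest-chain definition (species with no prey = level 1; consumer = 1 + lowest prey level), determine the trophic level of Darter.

Trophic level 3

Leaf Detritus has no prey (basal) → level 1.
Snail eats Leaf Detritus → level 2.
Darter eats Snail → level 3.
No prey of Darter is below level 2, so 3 is the minimum.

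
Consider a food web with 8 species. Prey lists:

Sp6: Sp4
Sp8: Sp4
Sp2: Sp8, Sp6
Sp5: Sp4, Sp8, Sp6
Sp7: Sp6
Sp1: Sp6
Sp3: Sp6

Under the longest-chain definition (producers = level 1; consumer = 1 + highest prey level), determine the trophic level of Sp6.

Trophic level 2

Sp4 is a producer → level 1.
Sp6 eats Sp4 → level 2.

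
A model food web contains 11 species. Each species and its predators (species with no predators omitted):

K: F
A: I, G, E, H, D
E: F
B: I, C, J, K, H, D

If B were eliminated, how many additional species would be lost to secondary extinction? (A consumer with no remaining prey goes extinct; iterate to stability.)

3

Remove B.
Round 1: C (all prey gone), J (all prey gone), K (all prey gone) → extinct.
No further losses. Total secondary extinctions: 3.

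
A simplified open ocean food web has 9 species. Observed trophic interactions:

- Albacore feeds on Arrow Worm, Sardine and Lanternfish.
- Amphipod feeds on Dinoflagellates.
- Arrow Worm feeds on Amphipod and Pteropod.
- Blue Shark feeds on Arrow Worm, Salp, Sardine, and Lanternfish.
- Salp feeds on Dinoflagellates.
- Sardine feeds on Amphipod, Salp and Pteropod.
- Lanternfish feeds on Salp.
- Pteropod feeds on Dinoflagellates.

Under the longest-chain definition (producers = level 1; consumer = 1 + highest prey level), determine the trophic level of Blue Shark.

Dinoflagellates is a producer → level 1.
Salp eats Dinoflagellates → level 2.
Lanternfish eats Salp → level 3.
Blue Shark eats Lanternfish (level 3); other prey at levels: Salp 2, Arrow Worm 3, Sardine 3 → level 4.

Trophic level 4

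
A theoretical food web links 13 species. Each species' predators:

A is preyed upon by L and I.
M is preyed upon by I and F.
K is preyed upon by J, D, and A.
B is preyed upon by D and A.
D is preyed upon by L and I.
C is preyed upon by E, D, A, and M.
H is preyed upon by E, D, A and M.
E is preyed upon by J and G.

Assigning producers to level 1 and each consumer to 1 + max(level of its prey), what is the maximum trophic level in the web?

3

Producers (level 1): K, B, H, C.
H → E → G gives G level 3.
No species has a prey at level 3, so no species reaches level 4.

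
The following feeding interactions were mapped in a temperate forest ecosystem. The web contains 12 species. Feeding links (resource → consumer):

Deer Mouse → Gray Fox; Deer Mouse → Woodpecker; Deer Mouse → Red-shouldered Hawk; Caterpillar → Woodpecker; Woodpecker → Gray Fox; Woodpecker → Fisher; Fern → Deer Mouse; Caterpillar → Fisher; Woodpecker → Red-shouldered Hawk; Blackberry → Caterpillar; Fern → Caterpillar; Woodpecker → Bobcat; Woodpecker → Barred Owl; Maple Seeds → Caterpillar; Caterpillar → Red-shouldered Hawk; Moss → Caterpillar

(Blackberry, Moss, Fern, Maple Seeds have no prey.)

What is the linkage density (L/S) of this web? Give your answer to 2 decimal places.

L/S = 1.33

There are L = 16 links among S = 12 species.
L/S = 16/12 = 1.3333 ≈ 1.33.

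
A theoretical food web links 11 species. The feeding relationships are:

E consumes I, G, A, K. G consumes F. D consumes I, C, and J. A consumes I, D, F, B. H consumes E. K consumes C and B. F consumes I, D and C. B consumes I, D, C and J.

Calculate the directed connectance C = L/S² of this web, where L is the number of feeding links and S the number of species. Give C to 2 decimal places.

The web has S = 11 species and L = 22 feeding links.
C = L / S² = 22 / 121 = 0.1818 ≈ 0.18.

C = 0.18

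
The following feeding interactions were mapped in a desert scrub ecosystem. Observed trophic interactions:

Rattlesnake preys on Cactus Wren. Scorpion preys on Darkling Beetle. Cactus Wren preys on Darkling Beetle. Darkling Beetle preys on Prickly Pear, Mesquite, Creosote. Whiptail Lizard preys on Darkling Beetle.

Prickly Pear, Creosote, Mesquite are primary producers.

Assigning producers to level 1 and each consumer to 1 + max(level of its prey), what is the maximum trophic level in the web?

4

Producers (level 1): Prickly Pear, Creosote, Mesquite.
Prickly Pear → Darkling Beetle → Cactus Wren → Rattlesnake gives Rattlesnake level 4.
No species has a prey at level 4, so no species reaches level 5.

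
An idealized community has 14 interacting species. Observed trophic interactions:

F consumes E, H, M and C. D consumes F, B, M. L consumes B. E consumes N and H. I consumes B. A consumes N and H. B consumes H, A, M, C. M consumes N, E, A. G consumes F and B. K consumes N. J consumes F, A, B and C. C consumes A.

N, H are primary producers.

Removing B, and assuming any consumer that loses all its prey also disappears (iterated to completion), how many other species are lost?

Remove B.
Round 1: I (all prey gone), L (all prey gone) → extinct.
No further losses. Total secondary extinctions: 2.

2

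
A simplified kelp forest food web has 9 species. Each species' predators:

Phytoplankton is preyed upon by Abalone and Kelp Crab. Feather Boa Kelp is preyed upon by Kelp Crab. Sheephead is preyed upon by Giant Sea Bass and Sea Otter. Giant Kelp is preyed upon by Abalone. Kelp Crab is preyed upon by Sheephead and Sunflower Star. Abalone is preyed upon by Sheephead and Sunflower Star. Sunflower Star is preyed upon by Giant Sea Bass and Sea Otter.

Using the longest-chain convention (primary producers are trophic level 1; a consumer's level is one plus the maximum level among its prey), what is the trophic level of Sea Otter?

Phytoplankton is a producer → level 1.
Kelp Crab eats Phytoplankton (level 1); other prey at levels: Feather Boa Kelp 1 → level 2.
Sheephead eats Kelp Crab (level 2); other prey at levels: Abalone 2 → level 3.
Sea Otter eats Sheephead (level 3); other prey at levels: Sunflower Star 3 → level 4.

Trophic level 4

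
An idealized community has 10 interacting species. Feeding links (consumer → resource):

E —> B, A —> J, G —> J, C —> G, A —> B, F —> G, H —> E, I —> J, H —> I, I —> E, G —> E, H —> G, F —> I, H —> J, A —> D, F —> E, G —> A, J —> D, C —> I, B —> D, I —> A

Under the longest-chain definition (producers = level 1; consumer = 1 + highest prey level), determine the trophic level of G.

D is a producer → level 1.
B eats D → level 2.
E eats B → level 3.
G eats E (level 3); other prey at levels: J 2, A 3 → level 4.

Trophic level 4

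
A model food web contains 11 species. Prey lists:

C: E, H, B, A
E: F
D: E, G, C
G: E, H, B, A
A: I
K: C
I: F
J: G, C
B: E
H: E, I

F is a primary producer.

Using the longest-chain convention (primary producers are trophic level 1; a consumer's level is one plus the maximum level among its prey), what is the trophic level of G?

F is a producer → level 1.
E eats F → level 2.
H eats E (level 2); other prey at levels: I 2 → level 3.
G eats H (level 3); other prey at levels: E 2, B 3, A 3 → level 4.

Trophic level 4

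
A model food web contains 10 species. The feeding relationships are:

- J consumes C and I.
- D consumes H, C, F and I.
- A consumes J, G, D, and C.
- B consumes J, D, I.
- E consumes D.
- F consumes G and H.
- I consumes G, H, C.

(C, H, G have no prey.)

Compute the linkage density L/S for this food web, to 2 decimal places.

L/S = 1.90

There are L = 19 links among S = 10 species.
L/S = 19/10 = 1.9000 ≈ 1.90.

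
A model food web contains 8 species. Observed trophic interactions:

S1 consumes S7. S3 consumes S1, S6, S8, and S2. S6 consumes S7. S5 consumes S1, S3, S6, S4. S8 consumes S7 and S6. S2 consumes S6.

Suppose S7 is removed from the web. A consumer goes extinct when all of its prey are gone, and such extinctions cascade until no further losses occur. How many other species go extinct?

5

Remove S7.
Round 1: S6 (all prey gone), S1 (all prey gone) → extinct.
Round 2: S8 (all prey gone), S2 (all prey gone) → extinct.
Round 3: S3 (all prey gone) → extinct.
No further losses. Total secondary extinctions: 5.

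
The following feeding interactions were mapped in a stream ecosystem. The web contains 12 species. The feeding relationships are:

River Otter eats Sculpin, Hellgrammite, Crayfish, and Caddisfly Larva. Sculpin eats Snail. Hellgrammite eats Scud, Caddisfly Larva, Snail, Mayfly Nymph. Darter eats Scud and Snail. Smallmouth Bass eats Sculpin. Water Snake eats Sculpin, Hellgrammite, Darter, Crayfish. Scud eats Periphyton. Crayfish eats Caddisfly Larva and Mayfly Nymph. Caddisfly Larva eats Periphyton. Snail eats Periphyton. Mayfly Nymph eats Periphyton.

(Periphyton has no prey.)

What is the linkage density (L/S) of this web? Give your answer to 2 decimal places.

L/S = 1.83

There are L = 22 links among S = 12 species.
L/S = 22/12 = 1.8333 ≈ 1.83.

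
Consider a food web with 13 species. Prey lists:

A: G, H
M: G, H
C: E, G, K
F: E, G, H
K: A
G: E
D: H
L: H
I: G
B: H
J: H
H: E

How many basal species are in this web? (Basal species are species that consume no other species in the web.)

1

Basal species (no prey listed): E.
Count: 1.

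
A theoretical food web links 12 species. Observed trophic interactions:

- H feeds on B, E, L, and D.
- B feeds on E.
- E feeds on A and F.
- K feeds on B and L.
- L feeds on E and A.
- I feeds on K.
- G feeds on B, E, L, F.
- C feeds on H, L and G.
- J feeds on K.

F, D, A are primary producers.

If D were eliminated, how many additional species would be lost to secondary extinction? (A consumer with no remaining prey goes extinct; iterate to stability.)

Remove D.
Every predator of it retains at least one other prey: H still has E, L, B.
No consumer loses all prey, so no secondary extinctions occur.

0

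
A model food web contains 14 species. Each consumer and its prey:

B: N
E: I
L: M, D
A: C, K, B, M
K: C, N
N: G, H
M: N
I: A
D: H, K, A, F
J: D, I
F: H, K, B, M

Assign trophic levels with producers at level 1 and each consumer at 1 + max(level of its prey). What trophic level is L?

G is a producer → level 1.
N eats G (level 1); other prey at levels: H 1 → level 2.
K eats N (level 2); other prey at levels: C 1 → level 3.
F eats K (level 3); other prey at levels: H 1, B 3, M 3 → level 4.
D eats F (level 4); other prey at levels: H 1, K 3, A 4 → level 5.
L eats D (level 5); other prey at levels: M 3 → level 6.

Trophic level 6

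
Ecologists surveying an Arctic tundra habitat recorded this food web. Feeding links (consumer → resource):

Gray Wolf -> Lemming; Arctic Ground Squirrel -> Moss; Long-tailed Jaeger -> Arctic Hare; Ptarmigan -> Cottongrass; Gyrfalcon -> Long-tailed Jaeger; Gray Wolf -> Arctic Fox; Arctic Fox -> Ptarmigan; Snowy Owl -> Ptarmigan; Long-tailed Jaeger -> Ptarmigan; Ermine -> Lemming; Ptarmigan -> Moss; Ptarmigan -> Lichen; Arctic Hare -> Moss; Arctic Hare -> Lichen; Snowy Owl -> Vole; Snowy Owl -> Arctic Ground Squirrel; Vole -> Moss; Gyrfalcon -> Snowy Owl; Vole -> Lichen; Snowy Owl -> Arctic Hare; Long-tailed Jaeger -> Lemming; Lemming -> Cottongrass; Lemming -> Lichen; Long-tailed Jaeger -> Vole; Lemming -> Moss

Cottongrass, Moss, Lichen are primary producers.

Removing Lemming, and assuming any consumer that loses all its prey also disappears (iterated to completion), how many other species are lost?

Remove Lemming.
Round 1: Ermine (all prey gone) → extinct.
No further losses. Total secondary extinctions: 1.

1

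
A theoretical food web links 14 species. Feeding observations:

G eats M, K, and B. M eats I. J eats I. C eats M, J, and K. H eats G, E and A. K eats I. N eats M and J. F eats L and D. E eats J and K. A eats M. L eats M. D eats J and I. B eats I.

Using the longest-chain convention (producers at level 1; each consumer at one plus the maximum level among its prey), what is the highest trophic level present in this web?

4

Producers (level 1): I.
I → M → L → F gives F level 4.
No species has a prey at level 4, so no species reaches level 5.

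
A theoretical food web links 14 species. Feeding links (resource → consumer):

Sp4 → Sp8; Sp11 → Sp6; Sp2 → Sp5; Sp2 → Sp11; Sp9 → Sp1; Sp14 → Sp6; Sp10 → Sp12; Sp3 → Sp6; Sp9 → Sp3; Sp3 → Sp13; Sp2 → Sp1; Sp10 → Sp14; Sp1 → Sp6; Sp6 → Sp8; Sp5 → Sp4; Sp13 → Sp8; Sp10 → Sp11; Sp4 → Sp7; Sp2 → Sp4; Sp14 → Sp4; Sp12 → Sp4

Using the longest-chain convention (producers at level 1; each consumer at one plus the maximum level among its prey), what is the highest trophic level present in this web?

4

Producers (level 1): Sp10, Sp2, Sp9.
Sp9 → Sp3 → Sp13 → Sp8 gives Sp8 level 4.
No species has a prey at level 4, so no species reaches level 5.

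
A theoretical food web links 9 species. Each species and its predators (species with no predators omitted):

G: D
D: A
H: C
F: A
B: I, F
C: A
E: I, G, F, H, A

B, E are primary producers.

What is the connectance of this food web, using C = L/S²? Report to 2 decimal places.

The web has S = 9 species and L = 12 feeding links.
C = L / S² = 12 / 81 = 0.1481 ≈ 0.15.

C = 0.15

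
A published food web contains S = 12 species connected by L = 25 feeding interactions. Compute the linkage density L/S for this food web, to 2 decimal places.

L/S = 2.08

There are L = 25 links among S = 12 species.
L/S = 25/12 = 2.0833 ≈ 2.08.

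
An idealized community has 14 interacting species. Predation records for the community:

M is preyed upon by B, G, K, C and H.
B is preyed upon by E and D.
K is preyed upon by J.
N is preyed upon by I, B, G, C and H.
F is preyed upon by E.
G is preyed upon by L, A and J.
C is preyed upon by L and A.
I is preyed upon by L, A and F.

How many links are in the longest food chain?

One longest chain: N → I → F → E.
It has 4 species and 3 links.

3 links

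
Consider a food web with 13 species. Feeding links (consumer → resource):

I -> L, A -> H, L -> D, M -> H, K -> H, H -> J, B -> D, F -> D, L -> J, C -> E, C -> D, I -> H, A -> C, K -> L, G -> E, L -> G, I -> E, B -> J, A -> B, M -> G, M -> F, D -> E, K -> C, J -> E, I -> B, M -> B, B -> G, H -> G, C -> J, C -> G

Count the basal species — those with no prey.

1

Basal species (no prey listed): E.
Count: 1.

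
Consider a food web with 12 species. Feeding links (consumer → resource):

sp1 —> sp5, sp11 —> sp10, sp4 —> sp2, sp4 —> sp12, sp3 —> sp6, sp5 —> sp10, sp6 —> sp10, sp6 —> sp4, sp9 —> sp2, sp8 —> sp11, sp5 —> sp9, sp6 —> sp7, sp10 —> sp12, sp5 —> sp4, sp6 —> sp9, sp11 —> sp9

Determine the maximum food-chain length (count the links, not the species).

3 links

One longest chain: sp2 → sp9 → sp6 → sp3.
It has 4 species and 3 links.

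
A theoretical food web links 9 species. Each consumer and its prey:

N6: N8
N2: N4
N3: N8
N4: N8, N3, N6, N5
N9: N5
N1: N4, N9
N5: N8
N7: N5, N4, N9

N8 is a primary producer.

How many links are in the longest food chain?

3 links

One longest chain: N8 → N3 → N4 → N2.
It has 4 species and 3 links.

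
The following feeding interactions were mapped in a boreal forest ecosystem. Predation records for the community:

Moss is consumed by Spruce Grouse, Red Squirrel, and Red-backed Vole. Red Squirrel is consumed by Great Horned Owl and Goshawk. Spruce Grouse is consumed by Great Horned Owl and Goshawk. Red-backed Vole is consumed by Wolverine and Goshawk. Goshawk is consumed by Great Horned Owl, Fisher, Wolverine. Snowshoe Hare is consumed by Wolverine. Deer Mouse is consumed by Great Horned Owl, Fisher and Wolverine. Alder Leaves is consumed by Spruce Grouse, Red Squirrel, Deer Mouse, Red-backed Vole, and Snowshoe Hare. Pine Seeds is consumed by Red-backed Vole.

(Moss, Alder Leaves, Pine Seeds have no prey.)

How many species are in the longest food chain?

4 species

One longest chain: Moss → Red Squirrel → Goshawk → Great Horned Owl.
It has 4 species and 3 links.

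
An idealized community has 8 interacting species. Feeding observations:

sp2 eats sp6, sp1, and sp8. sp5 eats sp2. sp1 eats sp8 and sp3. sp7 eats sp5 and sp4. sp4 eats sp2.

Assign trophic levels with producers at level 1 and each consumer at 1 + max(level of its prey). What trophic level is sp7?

sp3 is a producer → level 1.
sp1 eats sp3 (level 1); other prey at levels: sp8 1 → level 2.
sp2 eats sp1 (level 2); other prey at levels: sp6 1, sp8 1 → level 3.
sp5 eats sp2 → level 4.
sp7 eats sp5 (level 4); other prey at levels: sp4 4 → level 5.

Trophic level 5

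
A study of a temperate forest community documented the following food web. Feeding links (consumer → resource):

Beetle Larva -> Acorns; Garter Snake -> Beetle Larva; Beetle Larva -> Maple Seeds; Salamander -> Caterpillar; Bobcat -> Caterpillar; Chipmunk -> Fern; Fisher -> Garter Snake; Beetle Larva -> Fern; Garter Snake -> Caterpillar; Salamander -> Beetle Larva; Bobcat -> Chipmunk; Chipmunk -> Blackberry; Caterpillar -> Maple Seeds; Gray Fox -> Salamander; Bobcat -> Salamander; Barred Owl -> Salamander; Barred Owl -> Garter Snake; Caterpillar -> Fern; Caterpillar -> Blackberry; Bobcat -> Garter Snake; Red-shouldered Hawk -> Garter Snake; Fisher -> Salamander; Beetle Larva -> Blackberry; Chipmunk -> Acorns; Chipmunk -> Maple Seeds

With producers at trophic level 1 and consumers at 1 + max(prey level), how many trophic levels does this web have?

4

Producers (level 1): Blackberry, Acorns, Fern, Maple Seeds.
Blackberry → Caterpillar → Salamander → Bobcat gives Bobcat level 4.
No species has a prey at level 4, so no species reaches level 5.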